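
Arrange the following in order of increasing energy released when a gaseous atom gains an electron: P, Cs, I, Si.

Cs, P, Si, I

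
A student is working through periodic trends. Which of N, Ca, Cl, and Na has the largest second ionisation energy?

After 1 electron has been removed, what remains? N⁺ still has 4 valence electrons; Ca⁺ still has 1 valence electron; Cl⁺ still has 6 valence electrons; Na⁺ is the bare [Ne] core.
Core electrons are held far more tightly than valence electrons, so Na tops the IE_2 order.
Valence configurations: N⁺ [He]2s²2p², Ca⁺ [Ar]4s¹, Cl⁺ [Ne]3s²3p⁴.
Tabulated IE_2 (kJ/mol): N 2856, Ca 1145, Cl 2298, Na 4562.
Putting it together, IE_2: Ca < Cl < N < Na.

Na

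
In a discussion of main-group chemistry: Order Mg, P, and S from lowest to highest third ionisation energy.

IE_3 is the cost of taking one more electron from the +2 cation: Mg²⁺ is the bare [Ne] core; P²⁺ still has 3 valence electrons; S²⁺ still has 4 valence electrons.
Pulling an electron out of a noble-gas core costs far more than removing a remaining valence electron, so Mg sits at the high end of IE_3.
Valence configurations: P²⁺ [Ne]3s²3p¹, S²⁺ [Ne]3s²3p².
Approximate IE_3 values (kJ/mol): Mg 7733, P 2914, S 3357.
Overall IE_3 order: P < S < Mg.

P < S < Mg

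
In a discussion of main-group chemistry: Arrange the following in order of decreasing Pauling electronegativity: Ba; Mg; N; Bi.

Atoms toward the upper right of the periodic table pull bonding electrons most strongly.
Here both period and group differ, so the two effects have to be weighed against each other.
Mg > Ba: they share group 2; the group trend gives Mg the larger value.
Bi > Mg: the two effects oppose for this pair; the across-period effect wins (2.02 vs 1.31).
N > Bi: N sits above Bi in group 15, so the down-group effect alone puts N higher.
Tabulated electronegativity (Pauling): N 3.04, Mg 1.31, Ba 0.89, Bi 2.02.
So from highest to lowest: N > Bi > Mg > Ba.

N, Bi, Mg, Ba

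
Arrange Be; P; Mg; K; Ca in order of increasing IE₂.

Consider each +1 ion: Be⁺ still has 1 valence electron; P⁺ still has 4 valence electrons; Mg⁺ still has 1 valence electron; K⁺ is the bare [Ar] core; Ca⁺ still has 1 valence electron.
Pulling an electron out of a noble-gas core costs far more than removing a remaining valence electron, so K sits at the high end of IE_2.
Valence configurations: Be⁺ [He]2s¹, P⁺ [Ne]3s²3p², Mg⁺ [Ne]3s¹, Ca⁺ [Ar]4s¹.
The numbers (kJ/mol): Be 1757, P 1907, Mg 1451, K 3052, Ca 1145.
Overall IE_2 order: Ca < Mg < Be < P < K.

Ca < Mg < Be < P < K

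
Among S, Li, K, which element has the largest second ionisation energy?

After 1 electron has been removed, what remains? S⁺ still has 5 valence electrons; Li⁺ is the bare [He] core; K⁺ is the bare [Ar] core.
Core electrons are held far more tightly than valence electrons, so K and Li top the IE_2 order.
Tabulated IE_2 (kJ/mol): S 2252, Li 7298, K 3052.
Putting it together, IE_2: S < K < Li.

Li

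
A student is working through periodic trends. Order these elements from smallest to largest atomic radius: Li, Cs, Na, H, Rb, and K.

H < Li < Na < K < Rb < Cs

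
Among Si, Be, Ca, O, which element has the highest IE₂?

After 1 electron has been removed, what remains? Si⁺ still has 3 valence electrons; Be⁺ still has 1 valence electron; Ca⁺ still has 1 valence electron; O⁺ still has 5 valence electrons.
All are still removing valence electrons, so compare the +1 ions as you would atoms: IE_2 generally rises across a period (higher Z_eff) and falls down a group (larger shell), subject to the usual subshell exceptions.
Valence configurations: Si⁺ [Ne]3s²3p¹, Be⁺ [He]2s¹, Ca⁺ [Ar]4s¹, O⁺ [He]2s²2p³.
The numbers (kJ/mol): Si 1577, Be 1757, Ca 1145, O 3388.
Putting it together, IE_2: Ca < Si < Be < O.

O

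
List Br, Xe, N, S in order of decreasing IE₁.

N is in period 2, group 15; S is in period 3, group 16; Br is in period 4, group 17; Xe is in period 5, group 18.
First ionization energy rises across a period (greater Z_eff holds electrons more tightly) and falls down a group (valence electrons are farther from the nucleus).
These sit on a diagonal, where the across-period and down-group effects partly cancel.
Br > S: period and group pull opposite ways; the across-period shift dominates (1140 vs 1000 kJ/mol).
Xe > Br: the two effects oppose for this pair; the across-period effect wins (1170 vs 1140 kJ/mol).
N > Xe: period and group pull opposite ways; the down-group shift dominates (1402 vs 1170 kJ/mol).
Approximate values (kJ/mol): N 1402, S 1000, Br 1140, Xe 1170.
So from highest to lowest: N > Xe > Br > S.

N, Xe, Br, S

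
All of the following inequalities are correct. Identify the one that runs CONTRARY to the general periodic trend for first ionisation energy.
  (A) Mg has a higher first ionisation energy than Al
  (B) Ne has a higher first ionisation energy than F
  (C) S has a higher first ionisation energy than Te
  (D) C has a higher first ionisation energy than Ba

(A)

The general trend: first ionisation energy increases across a period and decreases down a group.
(A) Mg (period 3, group 2) vs Al (period 3, group 13): the stated order contradicts the simple trend.
(B) Ne (period 2, group 18) vs F (period 2, group 17): the stated order agrees with the simple trend.
(C) S (period 3, group 16) vs Te (period 5, group 16): the stated order agrees with the simple trend.
(D) C (period 2, group 14) vs Ba (period 6, group 2): the stated order agrees with the simple trend.
The exception is (A): Al's single 3p electron is easier to remove than one from Mg's filled 3s².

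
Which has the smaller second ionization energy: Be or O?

Be

After 1 electron has been removed, what remains? Be⁺ still has 1 valence electron; O⁺ still has 5 valence electrons.
All are still removing valence electrons, so compare the +1 ions as you would atoms: IE_2 generally rises across a period (higher Z_eff) and falls down a group (larger shell), subject to the usual subshell exceptions.
Valence configurations: Be⁺ [He]2s¹, O⁺ [He]2s²2p³.
Approximate IE_2 values (kJ/mol): Be 1757, O 3388.
Hence IE_2: Be < O.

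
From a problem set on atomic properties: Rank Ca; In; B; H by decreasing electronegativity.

H > B > In > Ca

Atoms toward the upper right of the periodic table pull bonding electrons most strongly.
Neither a single period nor a single group — weigh both effects.
In > Ca: the two effects oppose for this pair; the across-period effect wins (1.78 vs 1.00).
B > In: they share group 13; the group trend gives B the larger value.
H > B: period and group pull opposite ways; the down-group shift dominates (2.20 vs 2.04).
Tabulated electronegativity (Pauling): H 2.20, B 2.04, Ca 1.00, In 1.78.
So from highest to lowest: H > B > In > Ca.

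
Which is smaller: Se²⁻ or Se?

Forming Se²⁻ adds 2 electrons to Se. More electron–electron repulsion in the same shell, with unchanged nuclear charge, lets the cloud expand.
An anion is larger than its parent atom: Se²⁻ > Se.

Se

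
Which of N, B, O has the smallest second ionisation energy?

Consider each +1 ion: N⁺ still has 4 valence electrons; B⁺ still has 2 valence electrons; O⁺ still has 5 valence electrons.
All are still removing valence electrons, so compare the +1 ions as you would atoms: IE_2 generally rises across a period (higher Z_eff) and falls down a group (larger shell), subject to the usual subshell exceptions.
Valence configurations: N⁺ [He]2s²2p², B⁺ [He]2s², O⁺ [He]2s²2p³.
Approximate IE_2 values (kJ/mol): N 2856, B 2427, O 3388.
Overall IE_2 order: B < N < O.

B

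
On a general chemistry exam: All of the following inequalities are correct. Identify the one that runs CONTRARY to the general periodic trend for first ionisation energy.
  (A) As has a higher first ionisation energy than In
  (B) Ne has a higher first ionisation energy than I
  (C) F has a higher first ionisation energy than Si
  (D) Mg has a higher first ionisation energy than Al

The general trend: first ionisation energy increases across a period and decreases down a group.
(A) As (period 4, group 15) vs In (period 5, group 13): the stated order agrees with the simple trend.
(B) Ne (period 2, group 18) vs I (period 5, group 17): the stated order agrees with the simple trend.
(C) F (period 2, group 17) vs Si (period 3, group 14): the stated order agrees with the simple trend.
(D) Mg (period 3, group 2) vs Al (period 3, group 13): the stated order contradicts the simple trend.
The exception is (D): Al's single 3p electron is easier to remove than one from Mg's filled 3s².

(D)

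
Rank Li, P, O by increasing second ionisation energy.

P, O, Li

The second ionization energy removes an electron from the +1 ion. For each element: Li⁺ is the bare [He] core; P⁺ still has 4 valence electrons; O⁺ still has 5 valence electrons.
Breaking into a closed-shell core is much more expensive than removing a leftover valence electron — Li has the largest IE_2 here.
Valence configurations: P⁺ [Ne]3s²3p², O⁺ [He]2s²2p³.
The numbers (kJ/mol): Li 7298, P 1907, O 3388.
Overall IE_2 order: P < O < Li.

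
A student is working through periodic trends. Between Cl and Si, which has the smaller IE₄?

Si

The fourth ionization energy removes an electron from the +3 ion. For each element: Cl³⁺ still has 4 valence electrons; Si³⁺ still has 1 valence electron.
All are still removing valence electrons, so compare the +3 ions as you would atoms: IE_4 generally rises across a period (higher Z_eff) and falls down a group (larger shell), subject to the usual subshell exceptions.
Valence configurations: Cl³⁺ [Ne]3s²3p², Si³⁺ [Ne]3s¹.
Approximate IE_4 values (kJ/mol): Cl 5159, Si 4356.
So the fourth ionization energies run Si < Cl.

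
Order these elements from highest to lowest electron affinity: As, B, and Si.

Si > As > B

B is in period 2, group 13; Si is in period 3, group 14; As is in period 4, group 15.
Atoms with high Z_eff and room in the valence shell (especially the halogens) have the most exothermic electron affinities.
A diagonal step moves right (one effect) and down (the opposite effect) at once.
As > B: the two effects oppose for this pair; the across-period effect wins (78 vs 27 kJ/mol).
Si > As: the two effects oppose for this pair; the down-group effect wins (134 vs 78 kJ/mol).
For reference (kJ/mol): B 27, Si 134, As 78.
So from highest to lowest: Si > As > B.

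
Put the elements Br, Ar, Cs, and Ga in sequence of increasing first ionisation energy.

Ar is in period 3, group 18; Ga is in period 4, group 13; Br is in period 4, group 17; Cs is in period 6, group 1.
First ionization energy rises across a period (greater Z_eff holds electrons more tightly) and falls down a group (valence electrons are farther from the nucleus).
These span different periods and groups, so the two trends combine.
Ga > Cs: both effects reinforce here, so Ga is clearly the higher of the two.
Br > Ga: Br lies to the right of Ga in period 4, so the across-period effect alone puts Br higher.
Ar > Br: both effects reinforce here, so Ar is clearly the higher of the two.
Approximate values (kJ/mol): Ar 1521, Ga 579, Br 1140, Cs 376.
So from lowest to highest: Cs < Ga < Br < Ar.

Cs, Ga, Br, Ar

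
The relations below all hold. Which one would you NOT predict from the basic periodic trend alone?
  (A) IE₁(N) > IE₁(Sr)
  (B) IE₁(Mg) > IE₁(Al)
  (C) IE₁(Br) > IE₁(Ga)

(B)

The general trend: IE₁ increases across a period and decreases down a group.
(A) N (period 2, group 15) vs Sr (period 5, group 2): the stated order agrees with the simple trend.
(B) Mg (period 3, group 2) vs Al (period 3, group 13): the stated order contradicts the simple trend.
(C) Br (period 4, group 17) vs Ga (period 4, group 13): the stated order agrees with the simple trend.
The exception is (B): Al's single 3p electron is easier to remove than one from Mg's filled 3s².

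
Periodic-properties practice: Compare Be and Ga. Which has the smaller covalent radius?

Be is in period 2, group 2; Ga is in period 4, group 13.
Radius decreases left→right (rising Z_eff, same n) and increases top→bottom (higher n).
These span different periods and groups, so the two trends combine.
Ga > Be: period and group pull opposite ways; the down-group shift dominates (124 vs 102 pm).
For reference (pm): Be 102, Ga 124.
So Be has the smaller covalent radius (Be < Ga).

Be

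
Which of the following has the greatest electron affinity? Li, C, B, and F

F

Li is in period 2, group 1; B is in period 2, group 13; C is in period 2, group 14; F is in period 2, group 17.
Adding an electron releases more energy for atoms nearer the top right (short of the noble gases).
All lie in period 2; the across-period trend (electron affinity increases left to right) applies, with the exception below.
Note the exception: Li has a higher electron affinity than B, contrary to the simple trend — B's ns²np¹ configuration gives only a small electron affinity — the sparsely filled np subshell binds an added electron weakly.
Tabulated electron affinity (kJ/mol): Li 60, B 27, C 122, F 328.
The greatest electron affinity among these belongs to F.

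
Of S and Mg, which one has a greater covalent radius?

Moving right in a period, electrons are added to the same shell under a stronger nuclear pull, so atoms get smaller; moving down, a new shell is opened and atoms get larger.
All lie in period 3, so atomic radius increases right to left.
So Mg has the greater covalent radius (Mg > S).

Mg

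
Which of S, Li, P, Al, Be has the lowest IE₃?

Al

After 2 electrons have been removed, what remains? S²⁺ still has 4 valence electrons; Li²⁺ is already 1 electron into the core; P²⁺ still has 3 valence electrons; Al²⁺ still has 1 valence electron; Be²⁺ is the bare [He] core.
Pulling an electron out of a noble-gas core costs far more than removing a remaining valence electron, so Li and Be sit at the high end of IE_3.
Valence configurations: S²⁺ [Ne]3s²3p², P²⁺ [Ne]3s²3p¹, Al²⁺ [Ne]3s¹.
Approximate IE_3 values (kJ/mol): S 3357, Li 11815, P 2914, Al 2745, Be 14849.
Hence IE_3: Al < P < S < Li < Be.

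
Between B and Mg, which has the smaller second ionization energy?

The second ionization energy removes an electron from the +1 ion. For each element: B⁺ still has 2 valence electrons; Mg⁺ still has 1 valence electron.
All are still removing valence electrons, so compare the +1 ions as you would atoms: IE_2 generally rises across a period (higher Z_eff) and falls down a group (larger shell), subject to the usual subshell exceptions.
Valence configurations: B⁺ [He]2s², Mg⁺ [Ne]3s¹.
Tabulated IE_2 (kJ/mol): B 2427, Mg 1451.
Hence IE_2: Mg < B.

Mg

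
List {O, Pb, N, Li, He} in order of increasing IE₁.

He is in period 1, group 18; Li is in period 2, group 1; N is in period 2, group 15; O is in period 2, group 16; Pb is in period 6, group 14.
Removing the outermost electron gets harder across a period and easier down a group.
These span different periods and groups, so the two trends combine.
Pb > Li: period and group pull opposite ways; the across-period shift dominates (716 vs 520 kJ/mol).
O > Pb: both effects reinforce here, so O is clearly the higher of the two.
N > O: this pair runs against the simple trend — see the exception note.
He > N: both effects reinforce here, so He is clearly the higher of the two.
Note the exception: N has a higher first ionization energy than O, contrary to the simple trend — pairing an electron in O's 2p⁴ costs repulsion energy, so O ionizes more easily than half-filled N (2p³).
Tabulated first ionization energy (kJ/mol): He 2372, Li 520, N 1402, O 1314, Pb 716.
So from lowest to highest: Li < Pb < O < N < He.

Li < Pb < O < N < He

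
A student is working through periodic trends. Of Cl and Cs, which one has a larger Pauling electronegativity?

Cl is in period 3, group 17; Cs is in period 6, group 1.
Atoms toward the upper right of the periodic table pull bonding electrons most strongly.
Neither a single period nor a single group — weigh both effects.
Cl > Cs: relative to Cs, both the across-period and down-group shifts push Cl's electronegativity up.
Tabulated electronegativity (Pauling): Cl 3.16, Cs 0.79.
So Cl has the larger Pauling electronegativity (Cl > Cs).

Cl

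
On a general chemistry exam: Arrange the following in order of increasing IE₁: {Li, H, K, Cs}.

H is in period 1, group 1; Li is in period 2, group 1; K is in period 4, group 1; Cs is in period 6, group 1.
First ionization energy rises across a period (greater Z_eff holds electrons more tightly) and falls down a group (valence electrons are farther from the nucleus).
All are in group 1, so first ionization energy increases up the group.
So from lowest to highest: Cs < K < Li < H.

Cs < K < Li < H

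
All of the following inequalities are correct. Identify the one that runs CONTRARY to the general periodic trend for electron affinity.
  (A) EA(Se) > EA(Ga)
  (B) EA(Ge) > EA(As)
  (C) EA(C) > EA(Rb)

(B)

The general trend: electron affinity increases across a period and decreases down a group.
(A) Se (period 4, group 16) vs Ga (period 4, group 13): the stated order agrees with the simple trend.
(B) Ge (period 4, group 14) vs As (period 4, group 15): the stated order contradicts the simple trend.
(C) C (period 2, group 14) vs Rb (period 5, group 1): the stated order agrees with the simple trend.
The exception is (B): adding an electron to As's half-filled 4p³ is unfavourable, so Ge (4p²) has the more exothermic EA.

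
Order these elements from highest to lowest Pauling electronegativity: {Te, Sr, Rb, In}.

Te, In, Sr, Rb

Smaller atoms with higher effective nuclear charge are more electronegative.
All lie in period 5, so electronegativity increases left to right.
So from highest to lowest: Te > In > Sr > Rb.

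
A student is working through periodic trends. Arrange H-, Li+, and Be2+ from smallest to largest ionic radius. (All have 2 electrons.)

Be2+ < Li+ < H-

All of these have 2 electrons, so size is governed by nuclear charge alone: the more protons, the stronger the pull on the same electron cloud, and the smaller the ion.
Nuclear charges: Be2+ (Z=4), Li+ (Z=3), H- (Z=1).
Smallest to largest: Be2+ < Li+ < H-.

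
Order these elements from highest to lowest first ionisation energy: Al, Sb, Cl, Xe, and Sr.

Cl > Xe > Sb > Al > Sr

Al is in period 3, group 13; Cl is in period 3, group 17; Sr is in period 5, group 2; Sb is in period 5, group 15; Xe is in period 5, group 18.
First ionization energy rises across a period (greater Z_eff holds electrons more tightly) and falls down a group (valence electrons are farther from the nucleus).
Neither a single period nor a single group — weigh both effects.
Al > Sr: relative to Sr, both the across-period and down-group shifts push Al's first ionization energy up.
Sb > Al: period and group pull opposite ways; the across-period shift dominates (831 vs 578 kJ/mol).
Xe > Sb: both are in period 5; the period trend gives Xe the larger value.
Cl > Xe: period and group pull opposite ways; the down-group shift dominates (1251 vs 1170 kJ/mol).
For reference (kJ/mol): Al 578, Cl 1251, Sr 550, Sb 831, Xe 1170.
So from highest to lowest: Cl > Xe > Sb > Al > Sr.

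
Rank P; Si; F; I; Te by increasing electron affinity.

P < Si < Te < I < F

F is in period 2, group 17; Si is in period 3, group 14; P is in period 3, group 15; Te is in period 5, group 16; I is in period 5, group 17.
Electron affinity generally becomes more exothermic across a period toward the halogens and less exothermic down a group.
These span different periods and groups, so the two trends combine.
Si > P: this pair runs against the simple trend — see the exception note.
Te > Si: period and group pull opposite ways; the across-period shift dominates (190 vs 134 kJ/mol).
I > Te: I lies to the right of Te in period 5, so the across-period effect alone puts I higher.
F > I: they share group 17; the group trend gives F the larger value.
Note the exception: Si has a higher electron affinity than P, contrary to the simple trend — adding an electron to P's half-filled 3p³ is unfavourable, so Si (3p²) has the more exothermic EA.
Tabulated electron affinity (kJ/mol): F 328, Si 134, P 72, Te 190, I 295.
So from lowest to highest: P < Si < Te < I < F.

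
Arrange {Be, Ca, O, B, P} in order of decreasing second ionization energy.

O > B > P > Be > Ca

Consider each +1 ion: Be⁺ still has 1 valence electron; Ca⁺ still has 1 valence electron; O⁺ still has 5 valence electrons; B⁺ still has 2 valence electrons; P⁺ still has 4 valence electrons.
All are still removing valence electrons, so compare the +1 ions as you would atoms: IE_2 generally rises across a period (higher Z_eff) and falls down a group (larger shell), subject to the usual subshell exceptions.
Valence configurations: Be⁺ [He]2s¹, Ca⁺ [Ar]4s¹, O⁺ [He]2s²2p³, B⁺ [He]2s², P⁺ [Ne]3s²3p².
The numbers (kJ/mol): Be 1757, Ca 1145, O 3388, B 2427, P 1907.
So the second ionization energies run Ca < Be < P < B < O.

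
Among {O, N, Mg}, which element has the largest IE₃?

Mg

IE_3 is the cost of taking one more electron from the +2 cation: O²⁺ still has 4 valence electrons; N²⁺ still has 3 valence electrons; Mg²⁺ is the bare [Ne] core.
Breaking into a closed-shell core is much more expensive than removing a leftover valence electron — Mg has the largest IE_3 here.
Valence configurations: O²⁺ [He]2s²2p², N²⁺ [He]2s²2p¹.
Tabulated IE_3 (kJ/mol): O 5300, N 4578, Mg 7733.
Putting it together, IE_3: N < O < Mg.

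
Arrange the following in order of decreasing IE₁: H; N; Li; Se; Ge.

H is in period 1, group 1; Li is in period 2, group 1; N is in period 2, group 15; Ge is in period 4, group 14; Se is in period 4, group 16.
Across a period the outer electron is held more tightly (higher IE₁); down a group it sits in a higher shell, more shielded, and comes off more easily.
Here both period and group differ, so the two effects have to be weighed against each other.
Ge > Li: period and group pull opposite ways; the across-period shift dominates (762 vs 520 kJ/mol).
Se > Ge: Se lies to the right of Ge in period 4, so the across-period effect alone puts Se higher.
H > Se: period and group pull opposite ways; the down-group shift dominates (1312 vs 941 kJ/mol).
N > H: period and group pull opposite ways; the across-period shift dominates (1402 vs 1312 kJ/mol).
For reference (kJ/mol): H 1312, Li 520, N 1402, Ge 762, Se 941.
So from highest to lowest: N > H > Se > Ge > Li.

N, H, Se, Ge, Li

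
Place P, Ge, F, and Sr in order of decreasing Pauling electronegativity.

F > P > Ge > Sr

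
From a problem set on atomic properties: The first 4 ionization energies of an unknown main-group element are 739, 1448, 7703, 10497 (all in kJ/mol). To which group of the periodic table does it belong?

Group 2

Look for the largest jump between consecutive ionization energies: IE3/IE2 ≈ 5.3, far larger than any earlier ratio.
That jump marks the point where a core electron is being removed. So the atom has 2 valence electrons.
A main-group element with 2 valence electrons is in group 2.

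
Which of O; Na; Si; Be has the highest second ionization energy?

Consider each +1 ion: O⁺ still has 5 valence electrons; Na⁺ is the bare [Ne] core; Si⁺ still has 3 valence electrons; Be⁺ still has 1 valence electron.
Core electrons are held far more tightly than valence electrons, so Na tops the IE_2 order.
Valence configurations: O⁺ [He]2s²2p³, Si⁺ [Ne]3s²3p¹, Be⁺ [He]2s¹.
Tabulated IE_2 (kJ/mol): O 3388, Na 4562, Si 1577, Be 1757.
Putting it together, IE_2: Si < Be < O < Na.

Na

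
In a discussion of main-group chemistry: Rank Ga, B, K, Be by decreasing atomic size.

K, Ga, Be, B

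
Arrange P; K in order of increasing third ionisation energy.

Consider each +2 ion: P²⁺ still has 3 valence electrons; K²⁺ is already 1 electron into the core.
Pulling an electron out of a noble-gas core costs far more than removing a remaining valence electron, so K sits at the high end of IE_3.
Tabulated IE_3 (kJ/mol): P 2914, K 4420.
So the third ionization energies run P < K.

P, K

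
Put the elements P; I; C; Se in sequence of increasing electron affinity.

Atoms with high Z_eff and room in the valence shell (especially the halogens) have the most exothermic electron affinities.
These sit on a diagonal, where the across-period and down-group effects partly cancel.
C > P: the two effects oppose for this pair; the down-group effect wins (122 vs 72 kJ/mol).
Se > C: period and group pull opposite ways; the across-period shift dominates (195 vs 122 kJ/mol).
I > Se: period and group pull opposite ways; the across-period shift dominates (295 vs 195 kJ/mol).
For reference (kJ/mol): C 122, P 72, Se 195, I 295.
So from lowest to highest: P < C < Se < I.

P, C, Se, I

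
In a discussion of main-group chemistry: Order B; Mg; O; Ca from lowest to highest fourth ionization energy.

Ca, O, Mg, B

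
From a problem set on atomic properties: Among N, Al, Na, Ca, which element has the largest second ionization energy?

Consider each +1 ion: N⁺ still has 4 valence electrons; Al⁺ still has 2 valence electrons; Na⁺ is the bare [Ne] core; Ca⁺ still has 1 valence electron.
Core electrons are held far more tightly than valence electrons, so Na tops the IE_2 order.
Valence configurations: N⁺ [He]2s²2p², Al⁺ [Ne]3s², Ca⁺ [Ar]4s¹.
Approximate IE_2 values (kJ/mol): N 2856, Al 1817, Na 4562, Ca 1145.
Overall IE_2 order: Ca < Al < N < Na.

Na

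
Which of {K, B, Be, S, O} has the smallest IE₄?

IE_4 is the cost of taking one more electron from the +3 cation: K³⁺ is already 2 electrons into the core; B³⁺ is the bare [He] core; Be³⁺ is already 1 electron into the core; S³⁺ still has 3 valence electrons; O³⁺ still has 3 valence electrons.
Usually core removal costs more than valence removal, but here the competition is close: a tightly held n=2 valence electron can cost more to remove than an n=3 core electron, so the actual values have to decide it.
Valence configurations: S³⁺ [Ne]3s²3p¹, O³⁺ [He]2s²2p¹.
Tabulated IE_4 (kJ/mol): K 5877, B 25026, Be 21007, S 4556, O 7469.
So the fourth ionization energies run S < K < O < Be < B.

S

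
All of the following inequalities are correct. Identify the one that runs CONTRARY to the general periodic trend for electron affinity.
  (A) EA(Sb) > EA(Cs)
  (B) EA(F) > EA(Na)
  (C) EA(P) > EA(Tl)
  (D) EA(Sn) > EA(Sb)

(D)

The general trend: electron affinity increases across a period and decreases down a group.
(A) Sb (period 5, group 15) vs Cs (period 6, group 1): the stated order agrees with the simple trend.
(B) F (period 2, group 17) vs Na (period 3, group 1): the stated order agrees with the simple trend.
(C) P (period 3, group 15) vs Tl (period 6, group 13): the stated order agrees with the simple trend.
(D) Sn (period 5, group 14) vs Sb (period 5, group 15): the stated order contradicts the simple trend.
The exception is (D): adding an electron to Sb's half-filled 5p³ is unfavourable, so Sn has the more exothermic EA.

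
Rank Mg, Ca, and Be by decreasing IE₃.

Be > Mg > Ca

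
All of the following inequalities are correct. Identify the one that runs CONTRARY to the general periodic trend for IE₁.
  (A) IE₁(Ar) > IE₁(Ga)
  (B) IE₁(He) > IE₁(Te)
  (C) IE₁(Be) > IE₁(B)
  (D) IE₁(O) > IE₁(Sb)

(C)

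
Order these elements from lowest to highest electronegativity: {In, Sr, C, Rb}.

EN rises left→right (higher Z_eff, smaller atoms) and falls top→bottom (larger, more shielded atoms).
Neither a single period nor a single group — weigh both effects.
Sr > Rb: Sr lies to the right of Rb in period 5, so the across-period effect alone puts Sr higher.
In > Sr: In lies to the right of Sr in period 5, so the across-period effect alone puts In higher.
C > In: relative to In, both the across-period and down-group shifts push C's electronegativity up.
Approximate values (Pauling): C 2.55, Rb 0.82, Sr 0.95, In 1.78.
So from lowest to highest: Rb < Sr < In < C.

Rb < Sr < In < C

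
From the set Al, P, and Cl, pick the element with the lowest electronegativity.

Al is in period 3, group 13; P is in period 3, group 15; Cl is in period 3, group 17.
Atoms toward the upper right of the periodic table pull bonding electrons most strongly.
All lie in period 3, so electronegativity increases left to right.
The lowest electronegativity among these belongs to Al.

Al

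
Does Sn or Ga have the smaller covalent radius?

Ga

Radius decreases left→right (rising Z_eff, same n) and increases top→bottom (higher n).
A diagonal step moves right (one effect) and down (the opposite effect) at once.
Sn > Ga: the two effects oppose for this pair; the down-group effect wins (140 vs 124 pm).
Approximate values (pm): Ga 124, Sn 140.
So Ga has the smaller covalent radius (Ga < Sn).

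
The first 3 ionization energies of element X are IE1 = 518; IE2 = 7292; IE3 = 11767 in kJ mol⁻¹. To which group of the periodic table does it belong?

Look for the largest jump between consecutive ionization energies: IE2/IE1 ≈ 14.1, far larger than any earlier ratio.
That jump marks the point where a core electron is being removed. So the atom has 1 valence electron.
A main-group element with 1 valence electron is in group 1.

Group 1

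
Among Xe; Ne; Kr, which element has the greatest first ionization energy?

Ne

Ne is in period 2, group 18; Kr is in period 4, group 18; Xe is in period 5, group 18.
IE₁ increases left→right with effective nuclear charge and decreases top→bottom as the valence shell moves farther out.
All are in group 18, so first ionization energy increases up the group.
The greatest first ionization energy among these belongs to Ne.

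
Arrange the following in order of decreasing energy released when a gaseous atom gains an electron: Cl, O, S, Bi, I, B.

Cl > I > S > O > Bi > B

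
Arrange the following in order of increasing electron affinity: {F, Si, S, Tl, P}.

F is in period 2, group 17; Si is in period 3, group 14; P is in period 3, group 15; S is in period 3, group 16; Tl is in period 6, group 13.
Adding an electron releases more energy for atoms nearer the top right (short of the noble gases).
Neither a single period nor a single group — weigh both effects.
P > Tl: relative to Tl, both the across-period and down-group shifts push P's electron affinity up.
Si > P: this pair runs against the simple trend — see the exception note.
S > Si: both are in period 3; the period trend gives S the larger value.
F > S: relative to S, both the across-period and down-group shifts push F's electron affinity up.
Note the exception: Si has a higher electron affinity than P, contrary to the simple trend — adding an electron to P's half-filled 3p³ is unfavourable, so Si (3p²) has the more exothermic EA.
Approximate values (kJ/mol): F 328, Si 134, P 72, S 200, Tl 19.
So from lowest to highest: Tl < P < Si < S < F.

Tl, P, Si, S, F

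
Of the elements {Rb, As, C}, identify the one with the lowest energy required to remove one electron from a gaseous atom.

Rb

C is in period 2, group 14; As is in period 4, group 15; Rb is in period 5, group 1.
First ionization energy rises across a period (greater Z_eff holds electrons more tightly) and falls down a group (valence electrons are farther from the nucleus).
Here both period and group differ, so the two effects have to be weighed against each other.
As > Rb: both effects reinforce here, so As is clearly the higher of the two.
C > As: the two effects oppose for this pair; the down-group effect wins (1086 vs 947 kJ/mol).
Tabulated first ionization energy (kJ/mol): C 1086, As 947, Rb 403.
The lowest energy required to remove one electron from a gaseous atom among these belongs to Rb.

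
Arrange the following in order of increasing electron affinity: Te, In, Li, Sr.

Sr < In < Li < Te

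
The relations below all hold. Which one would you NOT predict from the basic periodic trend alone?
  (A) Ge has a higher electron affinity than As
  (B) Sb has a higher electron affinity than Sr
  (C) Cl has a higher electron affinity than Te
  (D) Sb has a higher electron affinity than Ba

(A)

The general trend: electron affinity increases across a period and decreases down a group.
(A) Ge (period 4, group 14) vs As (period 4, group 15): the stated order contradicts the simple trend.
(B) Sb (period 5, group 15) vs Sr (period 5, group 2): the stated order agrees with the simple trend.
(C) Cl (period 3, group 17) vs Te (period 5, group 16): the stated order agrees with the simple trend.
(D) Sb (period 5, group 15) vs Ba (period 6, group 2): the stated order agrees with the simple trend.
The exception is (A): adding an electron to As's half-filled 4p³ is unfavourable, so Ge (4p²) has the more exothermic EA.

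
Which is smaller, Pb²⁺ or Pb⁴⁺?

Pb⁴⁺

Both ions have Z = 82 protons, but Pb⁴⁺ has lost more electrons, so its remaining electrons feel a larger effective nuclear charge per electron and are pulled in more tightly.
Higher positive charge → smaller ion, so Pb²⁺ > Pb⁴⁺.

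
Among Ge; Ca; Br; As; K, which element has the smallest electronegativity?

K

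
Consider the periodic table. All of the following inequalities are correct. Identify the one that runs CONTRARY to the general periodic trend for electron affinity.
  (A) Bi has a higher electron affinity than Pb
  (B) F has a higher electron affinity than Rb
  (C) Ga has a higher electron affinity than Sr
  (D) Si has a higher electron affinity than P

The general trend: electron affinity increases across a period and decreases down a group.
(A) Bi (period 6, group 15) vs Pb (period 6, group 14): the stated order agrees with the simple trend.
(B) F (period 2, group 17) vs Rb (period 5, group 1): the stated order agrees with the simple trend.
(C) Ga (period 4, group 13) vs Sr (period 5, group 2): the stated order agrees with the simple trend.
(D) Si (period 3, group 14) vs P (period 3, group 15): the stated order contradicts the simple trend.
The exception is (D): adding an electron to P's half-filled 3p³ is unfavourable, so Si (3p²) has the more exothermic EA.

(D)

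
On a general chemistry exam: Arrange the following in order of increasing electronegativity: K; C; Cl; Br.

K < C < Br < Cl

Smaller atoms with higher effective nuclear charge are more electronegative.
Here both period and group differ, so the two effects have to be weighed against each other.
C > K: relative to K, both the across-period and down-group shifts push C's electronegativity up.
Br > C: the two effects oppose for this pair; the across-period effect wins (2.96 vs 2.55).
Cl > Br: they share group 17; the group trend gives Cl the larger value.
Tabulated electronegativity (Pauling): C 2.55, Cl 3.16, K 0.82, Br 2.96.
So from lowest to highest: K < C < Br < Cl.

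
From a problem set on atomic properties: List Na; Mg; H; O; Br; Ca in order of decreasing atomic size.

Ca > Na > Mg > Br > O > H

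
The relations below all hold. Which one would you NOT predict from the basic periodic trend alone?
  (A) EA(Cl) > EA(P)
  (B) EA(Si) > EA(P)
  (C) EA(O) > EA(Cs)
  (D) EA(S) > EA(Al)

The general trend: electron affinity increases across a period and decreases down a group.
(A) Cl (period 3, group 17) vs P (period 3, group 15): the stated order agrees with the simple trend.
(B) Si (period 3, group 14) vs P (period 3, group 15): the stated order contradicts the simple trend.
(C) O (period 2, group 16) vs Cs (period 6, group 1): the stated order agrees with the simple trend.
(D) S (period 3, group 16) vs Al (period 3, group 13): the stated order agrees with the simple trend.
The exception is (B): adding an electron to P's half-filled 3p³ is unfavourable, so Si (3p²) has the more exothermic EA.

(B)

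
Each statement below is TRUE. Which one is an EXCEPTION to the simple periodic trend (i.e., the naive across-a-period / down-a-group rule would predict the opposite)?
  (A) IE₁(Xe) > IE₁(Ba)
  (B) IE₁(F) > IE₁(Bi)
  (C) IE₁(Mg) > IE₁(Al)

The general trend: first ionisation energy increases across a period and decreases down a group.
(A) Xe (period 5, group 18) vs Ba (period 6, group 2): the stated order agrees with the simple trend.
(B) F (period 2, group 17) vs Bi (period 6, group 15): the stated order agrees with the simple trend.
(C) Mg (period 3, group 2) vs Al (period 3, group 13): the stated order contradicts the simple trend.
The exception is (C): Al's single 3p electron is easier to remove than one from Mg's filled 3s².

(C)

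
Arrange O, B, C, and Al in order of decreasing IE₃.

The third ionization energy removes an electron from the +2 ion. For each element: O²⁺ still has 4 valence electrons; B²⁺ still has 1 valence electron; C²⁺ still has 2 valence electrons; Al²⁺ still has 1 valence electron.
All are still removing valence electrons, so compare the +2 ions as you would atoms: IE_3 generally rises across a period (higher Z_eff) and falls down a group (larger shell), subject to the usual subshell exceptions.
Valence configurations: O²⁺ [He]2s²2p², B²⁺ [He]2s¹, C²⁺ [He]2s², Al²⁺ [Ne]3s¹.
The numbers (kJ/mol): O 5300, B 3660, C 4620, Al 2745.
Putting it together, IE_3: Al < B < C < O.

O > C > B > Al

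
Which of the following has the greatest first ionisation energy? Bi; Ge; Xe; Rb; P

P is in period 3, group 15; Ge is in period 4, group 14; Rb is in period 5, group 1; Xe is in period 5, group 18; Bi is in period 6, group 15.
First ionization energy rises across a period (greater Z_eff holds electrons more tightly) and falls down a group (valence electrons are farther from the nucleus).
Neither a single period nor a single group — weigh both effects.
Bi > Rb: the two effects oppose for this pair; the across-period effect wins (703 vs 403 kJ/mol).
Ge > Bi: the two effects oppose for this pair; the down-group effect wins (762 vs 703 kJ/mol).
P > Ge: relative to Ge, both the across-period and down-group shifts push P's first ionization energy up.
Xe > P: period and group pull opposite ways; the across-period shift dominates (1170 vs 1012 kJ/mol).
For reference (kJ/mol): P 1012, Ge 762, Rb 403, Xe 1170, Bi 703.
The greatest first ionisation energy among these belongs to Xe.

Xe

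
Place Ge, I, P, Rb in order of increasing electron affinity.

P is in period 3, group 15; Ge is in period 4, group 14; Rb is in period 5, group 1; I is in period 5, group 17.
Atoms with high Z_eff and room in the valence shell (especially the halogens) have the most exothermic electron affinities.
Here both period and group differ, so the two effects have to be weighed against each other.
P > Rb: relative to Rb, both the across-period and down-group shifts push P's electron affinity up.
Ge > P: this pair runs against the simple trend — see the exception note.
I > Ge: the two effects oppose for this pair; the across-period effect wins (295 vs 119 kJ/mol).
Note the exception: Ge has a higher electron affinity than P, contrary to the simple trend — adding an electron to P's half-filled np³ subshell costs electron-pairing energy.
Approximate values (kJ/mol): P 72, Ge 119, Rb 47, I 295.
So from lowest to highest: Rb < P < Ge < I.

Rb, P, Ge, I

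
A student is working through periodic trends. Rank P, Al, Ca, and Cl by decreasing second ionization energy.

The second ionization energy removes an electron from the +1 ion. For each element: P⁺ still has 4 valence electrons; Al⁺ still has 2 valence electrons; Ca⁺ still has 1 valence electron; Cl⁺ still has 6 valence electrons.
All are still removing valence electrons, so compare the +1 ions as you would atoms: IE_2 generally rises across a period (higher Z_eff) and falls down a group (larger shell), subject to the usual subshell exceptions.
Valence configurations: P⁺ [Ne]3s²3p², Al⁺ [Ne]3s², Ca⁺ [Ar]4s¹, Cl⁺ [Ne]3s²3p⁴.
The numbers (kJ/mol): P 1907, Al 1817, Ca 1145, Cl 2298.
Putting it together, IE_2: Ca < Al < P < Cl.

Cl > P > Al > Ca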